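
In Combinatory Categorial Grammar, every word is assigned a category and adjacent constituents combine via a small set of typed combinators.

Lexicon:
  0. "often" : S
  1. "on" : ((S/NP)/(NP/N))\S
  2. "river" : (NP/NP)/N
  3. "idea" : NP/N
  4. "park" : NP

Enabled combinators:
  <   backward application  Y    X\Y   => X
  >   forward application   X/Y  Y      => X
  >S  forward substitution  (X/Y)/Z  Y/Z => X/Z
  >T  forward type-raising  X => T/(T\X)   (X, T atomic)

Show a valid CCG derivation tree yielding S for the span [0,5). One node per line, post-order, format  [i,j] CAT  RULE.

[0,5] S   >
  [0,4] S/NP   >
    [0,2] (S/NP)/(NP/N)   <
      [0,1] "often" : S
      [1,2] "on" : ((S/NP)/(NP/N))\S
    [2,4] NP/N   >S
      [2,3] "river" : (NP/NP)/N
      [3,4] "idea" : NP/N
  [4,5] "park" : NP

[0,1] S  lex  "often"
[1,2] ((S/NP)/(NP/N))\S  lex  "on"
[0,2] (S/NP)/(NP/N)  <  k=1
[2,3] (NP/NP)/N  lex  "river"
[3,4] NP/N  lex  "idea"
[2,4] NP/N  >S  k=3
[0,4] S/NP  >  k=2
[4,5] NP  lex  "park"
[0,5] S  >  k=4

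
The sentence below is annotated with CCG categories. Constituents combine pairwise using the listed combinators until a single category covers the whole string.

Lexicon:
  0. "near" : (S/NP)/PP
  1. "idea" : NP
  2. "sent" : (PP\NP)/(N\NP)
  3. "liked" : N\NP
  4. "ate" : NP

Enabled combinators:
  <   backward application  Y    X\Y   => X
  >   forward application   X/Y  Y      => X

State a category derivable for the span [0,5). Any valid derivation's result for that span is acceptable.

S

[0,5] S   >
  [0,4] S/NP   >
    [0,1] "near" : (S/NP)/PP
    [1,4] PP   <
      [1,2] "idea" : NP
      [2,4] PP\NP   >
        [2,3] "sent" : (PP\NP)/(N\NP)
        [3,4] "liked" : N\NP
  [4,5] "ate" : NP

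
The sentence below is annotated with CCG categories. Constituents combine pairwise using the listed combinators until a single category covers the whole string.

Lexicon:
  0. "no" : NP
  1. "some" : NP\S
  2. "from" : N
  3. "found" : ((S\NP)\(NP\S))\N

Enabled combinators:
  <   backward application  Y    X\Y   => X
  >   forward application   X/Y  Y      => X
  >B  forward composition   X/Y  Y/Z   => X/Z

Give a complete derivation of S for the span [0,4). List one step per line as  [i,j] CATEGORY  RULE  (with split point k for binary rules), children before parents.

[0,4] S   <
  [0,1] "no" : NP
  [1,4] S\NP   <
    [1,2] "some" : NP\S
    [2,4] (S\NP)\(NP\S)   <
      [2,3] "from" : N
      [3,4] "found" : ((S\NP)\(NP\S))\N

[0,1] NP  lex  "no"
[1,2] NP\S  lex  "some"
[2,3] N  lex  "from"
[3,4] ((S\NP)\(NP\S))\N  lex  "found"
[2,4] (S\NP)\(NP\S)  <  k=3
[1,4] S\NP  <  k=2
[0,4] S  <  k=1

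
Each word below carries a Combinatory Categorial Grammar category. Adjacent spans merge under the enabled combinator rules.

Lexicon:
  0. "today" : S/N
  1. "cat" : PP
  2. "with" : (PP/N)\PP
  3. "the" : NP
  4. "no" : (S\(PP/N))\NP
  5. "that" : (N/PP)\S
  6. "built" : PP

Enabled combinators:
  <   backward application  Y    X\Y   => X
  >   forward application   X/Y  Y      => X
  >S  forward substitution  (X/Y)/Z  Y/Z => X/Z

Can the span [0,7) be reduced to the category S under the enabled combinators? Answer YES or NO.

[0,7] S   >
  [0,1] "today" : S/N
  [1,7] N   >
    [1,6] N/PP   <
      [1,5] S   <
        [1,3] PP/N   <
          [1,2] "cat" : PP
          [2,3] "with" : (PP/N)\PP
        [3,5] S\(PP/N)   <
          [3,4] "the" : NP
          [4,5] "no" : (S\(PP/N))\NP
      [5,6] "that" : (N/PP)\S
    [6,7] "built" : PP

YES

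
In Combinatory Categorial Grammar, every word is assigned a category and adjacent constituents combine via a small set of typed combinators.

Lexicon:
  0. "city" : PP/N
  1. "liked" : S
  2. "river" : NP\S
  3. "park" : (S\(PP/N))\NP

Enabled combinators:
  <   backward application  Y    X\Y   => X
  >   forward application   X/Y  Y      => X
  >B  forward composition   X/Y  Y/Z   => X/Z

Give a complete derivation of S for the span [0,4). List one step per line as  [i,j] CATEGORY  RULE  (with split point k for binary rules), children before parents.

[0,1] PP/N  lex  "city"
[1,2] S  lex  "liked"
[2,3] NP\S  lex  "river"
[1,3] NP  <  k=2
[3,4] (S\(PP/N))\NP  lex  "park"
[1,4] S\(PP/N)  <  k=3
[0,4] S  <  k=1

[0,4] S   <
  [0,1] "city" : PP/N
  [1,4] S\(PP/N)   <
    [1,3] NP   <
      [1,2] "liked" : S
      [2,3] "river" : NP\S
    [3,4] "park" : (S\(PP/N))\NP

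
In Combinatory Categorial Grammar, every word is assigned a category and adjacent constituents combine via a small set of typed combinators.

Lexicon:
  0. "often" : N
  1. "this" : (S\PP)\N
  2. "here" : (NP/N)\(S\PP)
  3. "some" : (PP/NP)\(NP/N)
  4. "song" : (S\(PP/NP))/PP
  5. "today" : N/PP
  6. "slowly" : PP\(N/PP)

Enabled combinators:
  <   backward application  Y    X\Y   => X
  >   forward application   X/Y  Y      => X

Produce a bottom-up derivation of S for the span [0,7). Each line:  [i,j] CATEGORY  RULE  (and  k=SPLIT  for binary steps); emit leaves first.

[0,1] N  lex  "often"
[1,2] (S\PP)\N  lex  "this"
[0,2] S\PP  <  k=1
[2,3] (NP/N)\(S\PP)  lex  "here"
[0,3] NP/N  <  k=2
[3,4] (PP/NP)\(NP/N)  lex  "some"
[0,4] PP/NP  <  k=3
[4,5] (S\(PP/NP))/PP  lex  "song"
[5,6] N/PP  lex  "today"
[6,7] PP\(N/PP)  lex  "slowly"
[5,7] PP  <  k=6
[4,7] S\(PP/NP)  >  k=5
[0,7] S  <  k=4

[0,7] S   <
  [0,4] PP/NP   <
    [0,3] NP/N   <
      [0,2] S\PP   <
        [0,1] "often" : N
        [1,2] "this" : (S\PP)\N
      [2,3] "here" : (NP/N)\(S\PP)
    [3,4] "some" : (PP/NP)\(NP/N)
  [4,7] S\(PP/NP)   >
    [4,5] "song" : (S\(PP/NP))/PP
    [5,7] PP   <
      [5,6] "today" : N/PP
      [6,7] "slowly" : PP\(N/PP)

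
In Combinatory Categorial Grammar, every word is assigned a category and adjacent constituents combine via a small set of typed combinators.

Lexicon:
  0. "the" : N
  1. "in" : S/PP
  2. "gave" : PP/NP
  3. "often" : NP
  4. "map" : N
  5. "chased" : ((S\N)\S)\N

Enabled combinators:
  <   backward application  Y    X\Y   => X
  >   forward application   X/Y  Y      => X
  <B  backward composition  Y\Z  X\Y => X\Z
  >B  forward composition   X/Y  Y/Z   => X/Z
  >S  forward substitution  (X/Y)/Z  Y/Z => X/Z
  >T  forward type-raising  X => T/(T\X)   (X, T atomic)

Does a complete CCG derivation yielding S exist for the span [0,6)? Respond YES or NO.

YES

[0,6] S   <
  [0,1] "the" : N
  [1,6] S\N   <
    [1,4] S   >
      [1,3] S/NP   >B
        [1,2] "in" : S/PP
        [2,3] "gave" : PP/NP
      [3,4] "often" : NP
    [4,6] (S\N)\S   <
      [4,5] "map" : N
      [5,6] "chased" : ((S\N)\S)\N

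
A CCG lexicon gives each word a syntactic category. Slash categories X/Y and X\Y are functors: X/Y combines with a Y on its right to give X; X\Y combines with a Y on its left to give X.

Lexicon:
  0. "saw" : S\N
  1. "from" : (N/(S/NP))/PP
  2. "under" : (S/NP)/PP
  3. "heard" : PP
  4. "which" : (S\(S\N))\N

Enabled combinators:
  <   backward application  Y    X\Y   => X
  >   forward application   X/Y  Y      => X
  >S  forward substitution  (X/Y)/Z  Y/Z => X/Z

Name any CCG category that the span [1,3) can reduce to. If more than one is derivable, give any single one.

[0,5] S   <
  [0,1] "saw" : S\N
  [1,5] S\(S\N)   <
    [1,4] N   >
      [1,3] N/PP   >S
        [1,2] "from" : (N/(S/NP))/PP
        [2,3] "under" : (S/NP)/PP
      [3,4] "heard" : PP
    [4,5] "which" : (S\(S\N))\N

N/PP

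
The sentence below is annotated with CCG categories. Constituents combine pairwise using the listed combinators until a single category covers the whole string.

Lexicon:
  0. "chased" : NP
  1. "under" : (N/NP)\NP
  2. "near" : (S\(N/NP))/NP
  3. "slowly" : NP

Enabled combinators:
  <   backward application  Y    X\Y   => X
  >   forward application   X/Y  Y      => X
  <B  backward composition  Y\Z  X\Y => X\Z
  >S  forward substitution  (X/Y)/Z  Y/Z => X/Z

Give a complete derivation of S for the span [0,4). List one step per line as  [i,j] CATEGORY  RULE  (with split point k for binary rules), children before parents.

[0,1] NP  lex  "chased"
[1,2] (N/NP)\NP  lex  "under"
[0,2] N/NP  <  k=1
[2,3] (S\(N/NP))/NP  lex  "near"
[3,4] NP  lex  "slowly"
[2,4] S\(N/NP)  >  k=3
[0,4] S  <  k=2

[0,4] S   <
  [0,2] N/NP   <
    [0,1] "chased" : NP
    [1,2] "under" : (N/NP)\NP
  [2,4] S\(N/NP)   >
    [2,3] "near" : (S\(N/NP))/NP
    [3,4] "slowly" : NP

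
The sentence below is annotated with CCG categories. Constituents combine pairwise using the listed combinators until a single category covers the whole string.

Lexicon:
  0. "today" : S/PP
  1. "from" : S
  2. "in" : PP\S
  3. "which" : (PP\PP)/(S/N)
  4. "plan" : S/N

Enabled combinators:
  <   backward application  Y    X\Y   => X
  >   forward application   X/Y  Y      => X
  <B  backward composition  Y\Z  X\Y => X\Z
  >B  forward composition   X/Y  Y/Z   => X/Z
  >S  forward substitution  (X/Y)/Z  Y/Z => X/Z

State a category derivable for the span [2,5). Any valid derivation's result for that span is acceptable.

PP\S

[0,5] S   >
  [0,1] "today" : S/PP
  [1,5] PP   <
    [1,2] "from" : S
    [2,5] PP\S   <B
      [2,3] "in" : PP\S
      [3,5] PP\PP   >
        [3,4] "which" : (PP\PP)/(S/N)
        [4,5] "plan" : S/N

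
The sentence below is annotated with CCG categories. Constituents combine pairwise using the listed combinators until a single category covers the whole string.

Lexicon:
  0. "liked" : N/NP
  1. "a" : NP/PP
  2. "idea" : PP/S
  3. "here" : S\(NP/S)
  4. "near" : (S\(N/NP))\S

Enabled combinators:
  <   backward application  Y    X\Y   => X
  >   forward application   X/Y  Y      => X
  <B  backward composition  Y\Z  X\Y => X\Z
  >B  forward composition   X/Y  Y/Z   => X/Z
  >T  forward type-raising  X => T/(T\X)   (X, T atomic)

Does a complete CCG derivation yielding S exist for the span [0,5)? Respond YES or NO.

[0,5] S   <
  [0,1] "liked" : N/NP
  [1,5] S\(N/NP)   <
    [1,4] S   <
      [1,3] NP/S   >B
        [1,2] "a" : NP/PP
        [2,3] "idea" : PP/S
      [3,4] "here" : S\(NP/S)
    [4,5] "near" : (S\(N/NP))\S

YES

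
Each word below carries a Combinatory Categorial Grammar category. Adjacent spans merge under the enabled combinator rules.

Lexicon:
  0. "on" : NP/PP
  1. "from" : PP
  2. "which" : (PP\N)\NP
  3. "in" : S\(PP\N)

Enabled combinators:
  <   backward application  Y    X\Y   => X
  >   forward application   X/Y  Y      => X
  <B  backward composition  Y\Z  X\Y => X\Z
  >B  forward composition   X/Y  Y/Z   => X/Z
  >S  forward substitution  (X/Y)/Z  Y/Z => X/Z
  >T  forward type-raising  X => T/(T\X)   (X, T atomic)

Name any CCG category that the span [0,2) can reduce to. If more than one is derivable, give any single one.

[0,4] S   <
  [0,3] PP\N   <
    [0,2] NP   >
      [0,1] "on" : NP/PP
      [1,2] "from" : PP
    [2,3] "which" : (PP\N)\NP
  [3,4] "in" : S\(PP\N)

NP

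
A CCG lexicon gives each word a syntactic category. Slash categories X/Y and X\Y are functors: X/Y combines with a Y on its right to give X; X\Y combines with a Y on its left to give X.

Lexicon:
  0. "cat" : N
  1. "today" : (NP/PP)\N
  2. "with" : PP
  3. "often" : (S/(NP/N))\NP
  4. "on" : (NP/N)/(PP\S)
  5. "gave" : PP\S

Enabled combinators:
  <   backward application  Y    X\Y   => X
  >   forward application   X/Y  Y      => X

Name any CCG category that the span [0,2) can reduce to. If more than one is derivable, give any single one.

NP/PP

[0,6] S   >
  [0,4] S/(NP/N)   <
    [0,3] NP   >
      [0,2] NP/PP   <
        [0,1] "cat" : N
        [1,2] "today" : (NP/PP)\N
      [2,3] "with" : PP
    [3,4] "often" : (S/(NP/N))\NP
  [4,6] NP/N   >
    [4,5] "on" : (NP/N)/(PP\S)
    [5,6] "gave" : PP\S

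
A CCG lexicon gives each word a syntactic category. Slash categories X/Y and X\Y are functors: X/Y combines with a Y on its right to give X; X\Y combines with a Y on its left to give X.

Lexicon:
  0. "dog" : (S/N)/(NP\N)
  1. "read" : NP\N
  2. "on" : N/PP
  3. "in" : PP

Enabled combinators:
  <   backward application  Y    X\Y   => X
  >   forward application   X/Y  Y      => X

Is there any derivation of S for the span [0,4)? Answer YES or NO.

YES

[0,4] S   >
  [0,2] S/N   >
    [0,1] "dog" : (S/N)/(NP\N)
    [1,2] "read" : NP\N
  [2,4] N   >
    [2,3] "on" : N/PP
    [3,4] "in" : PP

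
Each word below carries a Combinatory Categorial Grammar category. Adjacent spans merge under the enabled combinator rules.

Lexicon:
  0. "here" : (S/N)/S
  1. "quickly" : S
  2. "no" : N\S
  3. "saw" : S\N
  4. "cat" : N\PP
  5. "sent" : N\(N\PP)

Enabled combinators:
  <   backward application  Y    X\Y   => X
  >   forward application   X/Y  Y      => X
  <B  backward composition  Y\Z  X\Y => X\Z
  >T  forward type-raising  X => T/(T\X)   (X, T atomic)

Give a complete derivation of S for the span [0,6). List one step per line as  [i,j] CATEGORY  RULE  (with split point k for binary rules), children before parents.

[0,1] (S/N)/S  lex  "here"
[1,2] S  lex  "quickly"
[1,2] N/(N\S)  >T
[2,3] N\S  lex  "no"
[1,3] N  >  k=2
[3,4] S\N  lex  "saw"
[1,4] S  <  k=3
[0,4] S/N  >  k=1
[4,5] N\PP  lex  "cat"
[5,6] N\(N\PP)  lex  "sent"
[4,6] N  <  k=5
[0,6] S  >  k=4

[0,6] S   >
  [0,4] S/N   >
    [0,1] "here" : (S/N)/S
    [1,4] S   <
      [1,3] N   >
        [1,2] N/(N\S)   >T
          [1,2] "quickly" : S
        [2,3] "no" : N\S
      [3,4] "saw" : S\N
  [4,6] N   <
    [4,5] "cat" : N\PP
    [5,6] "sent" : N\(N\PP)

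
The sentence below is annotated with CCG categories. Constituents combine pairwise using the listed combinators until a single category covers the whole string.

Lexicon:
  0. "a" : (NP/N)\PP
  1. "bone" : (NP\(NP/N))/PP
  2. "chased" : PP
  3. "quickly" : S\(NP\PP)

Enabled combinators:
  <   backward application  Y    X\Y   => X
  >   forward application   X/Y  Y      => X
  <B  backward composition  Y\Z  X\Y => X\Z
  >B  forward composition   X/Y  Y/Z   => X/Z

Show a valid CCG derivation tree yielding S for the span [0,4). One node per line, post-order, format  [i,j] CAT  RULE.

[0,1] (NP/N)\PP  lex  "a"
[1,2] (NP\(NP/N))/PP  lex  "bone"
[2,3] PP  lex  "chased"
[1,3] NP\(NP/N)  >  k=2
[0,3] NP\PP  <B  k=1
[3,4] S\(NP\PP)  lex  "quickly"
[0,4] S  <  k=3

[0,4] S   <
  [0,3] NP\PP   <B
    [0,1] "a" : (NP/N)\PP
    [1,3] NP\(NP/N)   >
      [1,2] "bone" : (NP\(NP/N))/PP
      [2,3] "chased" : PP
  [3,4] "quickly" : S\(NP\PP)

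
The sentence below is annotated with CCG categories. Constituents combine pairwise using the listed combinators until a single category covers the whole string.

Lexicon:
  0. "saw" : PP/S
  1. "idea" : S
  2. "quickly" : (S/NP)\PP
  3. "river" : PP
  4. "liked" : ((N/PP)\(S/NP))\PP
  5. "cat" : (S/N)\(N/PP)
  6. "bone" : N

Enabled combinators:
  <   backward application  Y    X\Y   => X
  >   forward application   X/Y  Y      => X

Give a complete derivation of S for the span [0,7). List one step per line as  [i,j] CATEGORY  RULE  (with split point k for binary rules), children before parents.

[0,7] S   >
  [0,6] S/N   <
    [0,5] N/PP   <
      [0,3] S/NP   <
        [0,2] PP   >
          [0,1] "saw" : PP/S
          [1,2] "idea" : S
        [2,3] "quickly" : (S/NP)\PP
      [3,5] (N/PP)\(S/NP)   <
        [3,4] "river" : PP
        [4,5] "liked" : ((N/PP)\(S/NP))\PP
    [5,6] "cat" : (S/N)\(N/PP)
  [6,7] "bone" : N

[0,1] PP/S  lex  "saw"
[1,2] S  lex  "idea"
[0,2] PP  >  k=1
[2,3] (S/NP)\PP  lex  "quickly"
[0,3] S/NP  <  k=2
[3,4] PP  lex  "river"
[4,5] ((N/PP)\(S/NP))\PP  lex  "liked"
[3,5] (N/PP)\(S/NP)  <  k=4
[0,5] N/PP  <  k=3
[5,6] (S/N)\(N/PP)  lex  "cat"
[0,6] S/N  <  k=5
[6,7] N  lex  "bone"
[0,7] S  >  k=6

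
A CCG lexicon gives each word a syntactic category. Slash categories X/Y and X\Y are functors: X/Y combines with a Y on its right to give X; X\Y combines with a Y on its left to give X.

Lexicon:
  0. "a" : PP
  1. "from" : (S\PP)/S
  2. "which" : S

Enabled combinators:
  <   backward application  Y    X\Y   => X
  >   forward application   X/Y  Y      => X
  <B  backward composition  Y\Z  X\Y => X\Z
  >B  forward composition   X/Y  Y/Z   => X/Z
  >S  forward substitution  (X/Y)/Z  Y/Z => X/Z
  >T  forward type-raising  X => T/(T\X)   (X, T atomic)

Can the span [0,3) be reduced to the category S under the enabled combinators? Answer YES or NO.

YES

[0,3] S   >
  [0,1] S/(S\PP)   >T
    [0,1] "a" : PP
  [1,3] S\PP   >
    [1,2] "from" : (S\PP)/S
    [2,3] "which" : S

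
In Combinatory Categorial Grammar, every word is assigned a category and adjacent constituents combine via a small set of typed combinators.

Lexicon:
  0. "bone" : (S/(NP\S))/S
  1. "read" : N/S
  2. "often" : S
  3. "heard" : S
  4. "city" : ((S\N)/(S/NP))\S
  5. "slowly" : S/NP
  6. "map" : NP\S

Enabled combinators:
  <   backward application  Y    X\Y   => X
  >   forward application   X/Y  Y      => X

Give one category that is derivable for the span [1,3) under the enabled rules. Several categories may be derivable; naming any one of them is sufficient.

N

[0,7] S   >
  [0,6] S/(NP\S)   >
    [0,1] "bone" : (S/(NP\S))/S
    [1,6] S   <
      [1,3] N   >
        [1,2] "read" : N/S
        [2,3] "often" : S
      [3,6] S\N   >
        [3,5] (S\N)/(S/NP)   <
          [3,4] "heard" : S
          [4,5] "city" : ((S\N)/(S/NP))\S
        [5,6] "slowly" : S/NP
  [6,7] "map" : NP\S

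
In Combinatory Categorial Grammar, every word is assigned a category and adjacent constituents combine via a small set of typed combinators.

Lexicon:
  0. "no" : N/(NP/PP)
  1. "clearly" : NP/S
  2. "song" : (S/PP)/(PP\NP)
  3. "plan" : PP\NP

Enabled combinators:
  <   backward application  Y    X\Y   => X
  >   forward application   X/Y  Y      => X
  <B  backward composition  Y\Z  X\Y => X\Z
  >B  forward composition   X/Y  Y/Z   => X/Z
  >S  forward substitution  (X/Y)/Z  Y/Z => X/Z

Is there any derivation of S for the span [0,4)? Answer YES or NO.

NO

N/(NP/PP) NP/S (S/PP)/(PP\NP) PP\NP
CKY chart[0,4] = {N}; S ∉ chart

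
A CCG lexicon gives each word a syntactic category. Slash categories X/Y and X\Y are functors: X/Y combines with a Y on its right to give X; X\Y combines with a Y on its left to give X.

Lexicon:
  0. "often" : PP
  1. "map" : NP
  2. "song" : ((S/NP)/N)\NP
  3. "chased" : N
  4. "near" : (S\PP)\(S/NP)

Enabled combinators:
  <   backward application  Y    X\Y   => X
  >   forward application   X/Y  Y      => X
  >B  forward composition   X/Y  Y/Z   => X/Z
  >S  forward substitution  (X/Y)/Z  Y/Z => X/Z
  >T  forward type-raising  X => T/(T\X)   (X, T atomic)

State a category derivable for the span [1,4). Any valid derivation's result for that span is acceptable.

[0,5] S   <
  [0,1] "often" : PP
  [1,5] S\PP   <
    [1,4] S/NP   >
      [1,3] (S/NP)/N   <
        [1,2] "map" : NP
        [2,3] "song" : ((S/NP)/N)\NP
      [3,4] "chased" : N
    [4,5] "near" : (S\PP)\(S/NP)

S/NP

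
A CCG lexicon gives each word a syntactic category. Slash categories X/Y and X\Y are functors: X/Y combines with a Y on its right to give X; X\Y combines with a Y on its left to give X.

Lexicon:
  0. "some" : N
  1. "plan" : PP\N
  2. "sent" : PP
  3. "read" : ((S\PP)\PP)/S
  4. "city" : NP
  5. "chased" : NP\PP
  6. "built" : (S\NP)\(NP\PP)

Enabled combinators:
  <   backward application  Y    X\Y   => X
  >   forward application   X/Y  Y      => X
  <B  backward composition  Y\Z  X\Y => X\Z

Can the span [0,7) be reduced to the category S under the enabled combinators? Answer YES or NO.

[0,7] S   <
  [0,1] "some" : N
  [1,7] S\N   <B
    [1,2] "plan" : PP\N
    [2,7] S\PP   <
      [2,3] "sent" : PP
      [3,7] (S\PP)\PP   >
        [3,4] "read" : ((S\PP)\PP)/S
        [4,7] S   <
          [4,5] "city" : NP
          [5,7] S\NP   <
            [5,6] "chased" : NP\PP
            [6,7] "built" : (S\NP)\(NP\PP)

YES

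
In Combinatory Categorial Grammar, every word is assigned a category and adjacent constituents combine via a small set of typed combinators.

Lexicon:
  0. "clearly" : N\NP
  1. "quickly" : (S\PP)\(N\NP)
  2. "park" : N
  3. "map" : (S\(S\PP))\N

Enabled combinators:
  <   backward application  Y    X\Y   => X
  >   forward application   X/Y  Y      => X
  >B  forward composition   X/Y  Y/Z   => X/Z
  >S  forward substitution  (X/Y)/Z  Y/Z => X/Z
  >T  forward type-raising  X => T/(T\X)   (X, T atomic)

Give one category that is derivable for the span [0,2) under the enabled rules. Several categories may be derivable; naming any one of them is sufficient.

[0,4] S   <
  [0,2] S\PP   <
    [0,1] "clearly" : N\NP
    [1,2] "quickly" : (S\PP)\(N\NP)
  [2,4] S\(S\PP)   <
    [2,3] "park" : N
    [3,4] "map" : (S\(S\PP))\N

S\PP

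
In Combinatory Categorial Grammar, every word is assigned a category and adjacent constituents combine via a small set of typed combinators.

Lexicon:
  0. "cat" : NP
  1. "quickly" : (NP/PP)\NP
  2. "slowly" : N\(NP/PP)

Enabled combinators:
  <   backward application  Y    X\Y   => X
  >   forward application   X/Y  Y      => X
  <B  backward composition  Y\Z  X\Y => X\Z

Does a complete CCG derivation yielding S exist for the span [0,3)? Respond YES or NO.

NO

NP (NP/PP)\NP N\(NP/PP)
CKY chart[0,3] = {N}; S ∉ chart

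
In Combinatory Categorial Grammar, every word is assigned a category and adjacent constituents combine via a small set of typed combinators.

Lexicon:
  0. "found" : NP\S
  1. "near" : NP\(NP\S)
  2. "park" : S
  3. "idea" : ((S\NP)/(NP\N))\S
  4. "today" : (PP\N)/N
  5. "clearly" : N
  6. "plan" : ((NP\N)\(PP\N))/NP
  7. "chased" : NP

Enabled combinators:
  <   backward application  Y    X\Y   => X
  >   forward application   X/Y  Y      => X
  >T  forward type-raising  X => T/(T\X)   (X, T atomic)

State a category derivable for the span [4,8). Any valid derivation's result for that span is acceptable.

[0,8] S   <
  [0,2] NP   <
    [0,1] "found" : NP\S
    [1,2] "near" : NP\(NP\S)
  [2,8] S\NP   >
    [2,4] (S\NP)/(NP\N)   <
      [2,3] "park" : S
      [3,4] "idea" : ((S\NP)/(NP\N))\S
    [4,8] NP\N   <
      [4,6] PP\N   >
        [4,5] "today" : (PP\N)/N
        [5,6] "clearly" : N
      [6,8] (NP\N)\(PP\N)   >
        [6,7] "plan" : ((NP\N)\(PP\N))/NP
        [7,8] "chased" : NP

NP\N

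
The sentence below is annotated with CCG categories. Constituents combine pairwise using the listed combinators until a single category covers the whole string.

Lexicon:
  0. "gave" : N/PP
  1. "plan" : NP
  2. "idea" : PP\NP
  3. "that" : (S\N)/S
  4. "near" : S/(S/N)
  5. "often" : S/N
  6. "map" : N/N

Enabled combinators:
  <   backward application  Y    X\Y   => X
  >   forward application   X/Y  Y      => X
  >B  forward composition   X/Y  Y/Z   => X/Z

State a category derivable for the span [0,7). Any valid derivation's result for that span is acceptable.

S

[0,7] S   <
  [0,3] N   >
    [0,1] "gave" : N/PP
    [1,3] PP   <
      [1,2] "plan" : NP
      [2,3] "idea" : PP\NP
  [3,7] S\N   >
    [3,4] "that" : (S\N)/S
    [4,7] S   >
      [4,5] "near" : S/(S/N)
      [5,7] S/N   >B
        [5,6] "often" : S/N
        [6,7] "map" : N/N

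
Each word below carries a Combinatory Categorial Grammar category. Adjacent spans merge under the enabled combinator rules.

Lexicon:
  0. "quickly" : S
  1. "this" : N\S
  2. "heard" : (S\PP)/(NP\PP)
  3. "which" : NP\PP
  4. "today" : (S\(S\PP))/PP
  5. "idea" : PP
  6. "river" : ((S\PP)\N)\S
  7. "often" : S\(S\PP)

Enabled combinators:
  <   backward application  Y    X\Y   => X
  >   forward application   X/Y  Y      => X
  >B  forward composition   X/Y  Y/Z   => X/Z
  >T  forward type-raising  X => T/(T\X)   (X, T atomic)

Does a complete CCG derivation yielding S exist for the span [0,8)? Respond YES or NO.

YES

[0,8] S   <
  [0,7] S\PP   <
    [0,2] N   >
      [0,1] N/(N\S)   >T
        [0,1] "quickly" : S
      [1,2] "this" : N\S
    [2,7] (S\PP)\N   <
      [2,6] S   <
        [2,4] S\PP   >
          [2,3] "heard" : (S\PP)/(NP\PP)
          [3,4] "which" : NP\PP
        [4,6] S\(S\PP)   >
          [4,5] "today" : (S\(S\PP))/PP
          [5,6] "idea" : PP
      [6,7] "river" : ((S\PP)\N)\S
  [7,8] "often" : S\(S\PP)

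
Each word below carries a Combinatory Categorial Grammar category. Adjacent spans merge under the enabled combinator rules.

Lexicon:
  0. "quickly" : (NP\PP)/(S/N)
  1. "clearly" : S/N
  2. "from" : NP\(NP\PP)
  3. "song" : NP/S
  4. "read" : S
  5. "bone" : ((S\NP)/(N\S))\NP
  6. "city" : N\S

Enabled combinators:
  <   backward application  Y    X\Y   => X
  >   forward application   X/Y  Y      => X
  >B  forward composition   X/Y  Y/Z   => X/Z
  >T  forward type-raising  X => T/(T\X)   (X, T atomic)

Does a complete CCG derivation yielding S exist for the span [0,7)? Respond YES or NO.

[0,7] S   <
  [0,3] NP   <
    [0,2] NP\PP   >
      [0,1] "quickly" : (NP\PP)/(S/N)
      [1,2] "clearly" : S/N
    [2,3] "from" : NP\(NP\PP)
  [3,7] S\NP   >
    [3,6] (S\NP)/(N\S)   <
      [3,5] NP   >
        [3,4] "song" : NP/S
        [4,5] "read" : S
      [5,6] "bone" : ((S\NP)/(N\S))\NP
    [6,7] "city" : N\S

YES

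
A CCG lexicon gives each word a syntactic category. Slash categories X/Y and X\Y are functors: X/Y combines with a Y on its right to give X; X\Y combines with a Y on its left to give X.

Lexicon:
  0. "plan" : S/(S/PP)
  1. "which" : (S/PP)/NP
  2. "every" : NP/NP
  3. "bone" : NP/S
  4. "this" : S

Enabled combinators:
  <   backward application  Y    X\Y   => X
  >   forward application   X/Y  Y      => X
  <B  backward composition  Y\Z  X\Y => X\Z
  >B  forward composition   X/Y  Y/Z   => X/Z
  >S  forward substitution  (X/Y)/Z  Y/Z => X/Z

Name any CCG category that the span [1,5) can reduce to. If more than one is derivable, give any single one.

S/PP

[0,5] S   >
  [0,1] "plan" : S/(S/PP)
  [1,5] S/PP   >
    [1,2] "which" : (S/PP)/NP
    [2,5] NP   >
      [2,4] NP/S   >B
        [2,3] "every" : NP/NP
        [3,4] "bone" : NP/S
      [4,5] "this" : S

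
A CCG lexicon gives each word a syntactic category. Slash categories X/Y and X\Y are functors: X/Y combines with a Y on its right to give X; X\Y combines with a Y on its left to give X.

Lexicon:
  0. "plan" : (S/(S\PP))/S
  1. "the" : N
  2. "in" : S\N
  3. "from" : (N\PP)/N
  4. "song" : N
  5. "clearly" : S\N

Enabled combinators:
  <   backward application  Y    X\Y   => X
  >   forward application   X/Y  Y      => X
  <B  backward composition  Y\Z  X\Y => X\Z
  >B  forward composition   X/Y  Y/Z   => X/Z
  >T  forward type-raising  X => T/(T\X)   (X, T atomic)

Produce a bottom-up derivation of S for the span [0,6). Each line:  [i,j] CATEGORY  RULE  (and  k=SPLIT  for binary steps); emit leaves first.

[0,1] (S/(S\PP))/S  lex  "plan"
[1,2] N  lex  "the"
[2,3] S\N  lex  "in"
[1,3] S  <  k=2
[0,3] S/(S\PP)  >  k=1
[3,4] (N\PP)/N  lex  "from"
[4,5] N  lex  "song"
[3,5] N\PP  >  k=4
[5,6] S\N  lex  "clearly"
[3,6] S\PP  <B  k=5
[0,6] S  >  k=3

[0,6] S   >
  [0,3] S/(S\PP)   >
    [0,1] "plan" : (S/(S\PP))/S
    [1,3] S   <
      [1,2] "the" : N
      [2,3] "in" : S\N
  [3,6] S\PP   <B
    [3,5] N\PP   >
      [3,4] "from" : (N\PP)/N
      [4,5] "song" : N
    [5,6] "clearly" : S\N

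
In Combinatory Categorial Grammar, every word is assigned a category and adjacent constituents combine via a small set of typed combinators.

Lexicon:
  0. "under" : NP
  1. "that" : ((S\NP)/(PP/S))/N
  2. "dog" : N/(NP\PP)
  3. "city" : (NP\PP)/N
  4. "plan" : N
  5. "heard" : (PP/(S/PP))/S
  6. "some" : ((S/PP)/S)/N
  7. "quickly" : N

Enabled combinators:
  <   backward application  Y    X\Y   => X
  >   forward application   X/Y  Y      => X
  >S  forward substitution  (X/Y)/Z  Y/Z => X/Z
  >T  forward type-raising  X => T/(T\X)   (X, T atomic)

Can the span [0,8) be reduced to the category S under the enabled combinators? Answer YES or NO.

YES

[0,8] S   <
  [0,1] "under" : NP
  [1,8] S\NP   >
    [1,5] (S\NP)/(PP/S)   >
      [1,2] "that" : ((S\NP)/(PP/S))/N
      [2,5] N   >
        [2,3] "dog" : N/(NP\PP)
        [3,5] NP\PP   >
          [3,4] "city" : (NP\PP)/N
          [4,5] "plan" : N
    [5,8] PP/S   >S
      [5,6] "heard" : (PP/(S/PP))/S
      [6,8] (S/PP)/S   >
        [6,7] "some" : ((S/PP)/S)/N
        [7,8] "quickly" : N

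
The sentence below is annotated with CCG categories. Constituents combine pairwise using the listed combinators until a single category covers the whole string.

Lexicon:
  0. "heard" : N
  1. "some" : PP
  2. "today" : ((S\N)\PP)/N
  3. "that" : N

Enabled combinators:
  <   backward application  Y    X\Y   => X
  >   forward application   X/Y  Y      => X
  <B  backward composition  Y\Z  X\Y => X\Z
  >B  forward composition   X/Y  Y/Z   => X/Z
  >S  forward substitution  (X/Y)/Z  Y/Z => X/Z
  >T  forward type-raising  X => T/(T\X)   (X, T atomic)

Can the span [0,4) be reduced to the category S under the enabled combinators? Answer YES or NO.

[0,4] S   <
  [0,1] "heard" : N
  [1,4] S\N   <
    [1,2] "some" : PP
    [2,4] (S\N)\PP   >
      [2,3] "today" : ((S\N)\PP)/N
      [3,4] "that" : N

YES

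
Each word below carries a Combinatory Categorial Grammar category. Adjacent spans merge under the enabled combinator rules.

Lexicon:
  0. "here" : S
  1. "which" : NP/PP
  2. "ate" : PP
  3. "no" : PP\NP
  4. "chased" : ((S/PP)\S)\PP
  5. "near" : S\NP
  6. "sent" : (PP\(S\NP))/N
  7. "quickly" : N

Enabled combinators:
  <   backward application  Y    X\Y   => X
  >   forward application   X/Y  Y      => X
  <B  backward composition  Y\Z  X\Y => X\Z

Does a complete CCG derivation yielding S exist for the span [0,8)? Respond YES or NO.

[0,8] S   >
  [0,5] S/PP   <
    [0,1] "here" : S
    [1,5] (S/PP)\S   <
      [1,4] PP   <
        [1,3] NP   >
          [1,2] "which" : NP/PP
          [2,3] "ate" : PP
        [3,4] "no" : PP\NP
      [4,5] "chased" : ((S/PP)\S)\PP
  [5,8] PP   <
    [5,6] "near" : S\NP
    [6,8] PP\(S\NP)   >
      [6,7] "sent" : (PP\(S\NP))/N
      [7,8] "quickly" : N

YES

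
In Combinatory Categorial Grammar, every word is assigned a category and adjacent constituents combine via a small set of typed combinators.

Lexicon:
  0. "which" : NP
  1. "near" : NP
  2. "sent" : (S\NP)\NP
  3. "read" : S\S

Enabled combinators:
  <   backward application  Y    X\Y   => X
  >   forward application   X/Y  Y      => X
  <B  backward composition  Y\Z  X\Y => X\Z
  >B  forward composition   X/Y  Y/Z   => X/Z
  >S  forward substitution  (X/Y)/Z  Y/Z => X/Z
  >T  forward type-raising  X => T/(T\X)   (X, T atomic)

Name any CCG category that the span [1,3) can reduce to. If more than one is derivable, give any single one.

[0,4] S   <
  [0,1] "which" : NP
  [1,4] S\NP   <B
    [1,3] S\NP   <
      [1,2] "near" : NP
      [2,3] "sent" : (S\NP)\NP
    [3,4] "read" : S\S

S\NP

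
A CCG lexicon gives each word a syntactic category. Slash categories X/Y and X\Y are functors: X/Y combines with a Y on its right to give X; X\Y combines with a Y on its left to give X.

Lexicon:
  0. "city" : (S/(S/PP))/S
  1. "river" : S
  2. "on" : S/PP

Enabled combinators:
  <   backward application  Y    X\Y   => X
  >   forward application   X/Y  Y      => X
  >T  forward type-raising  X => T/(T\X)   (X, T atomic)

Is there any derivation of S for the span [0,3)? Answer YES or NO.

[0,3] S   >
  [0,2] S/(S/PP)   >
    [0,1] "city" : (S/(S/PP))/S
    [1,2] "river" : S
  [2,3] "on" : S/PP

YES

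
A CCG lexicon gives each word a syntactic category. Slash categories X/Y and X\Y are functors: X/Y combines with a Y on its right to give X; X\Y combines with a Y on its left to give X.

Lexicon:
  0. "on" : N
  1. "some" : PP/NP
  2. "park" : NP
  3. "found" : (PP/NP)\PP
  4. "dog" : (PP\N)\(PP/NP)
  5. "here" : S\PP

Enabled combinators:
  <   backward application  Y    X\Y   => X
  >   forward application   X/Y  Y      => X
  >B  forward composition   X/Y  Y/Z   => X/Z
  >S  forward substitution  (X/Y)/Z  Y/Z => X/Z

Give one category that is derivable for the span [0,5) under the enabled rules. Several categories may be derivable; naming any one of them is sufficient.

PP

[0,6] S   <
  [0,5] PP   <
    [0,1] "on" : N
    [1,5] PP\N   <
      [1,4] PP/NP   <
        [1,3] PP   >
          [1,2] "some" : PP/NP
          [2,3] "park" : NP
        [3,4] "found" : (PP/NP)\PP
      [4,5] "dog" : (PP\N)\(PP/NP)
  [5,6] "here" : S\PP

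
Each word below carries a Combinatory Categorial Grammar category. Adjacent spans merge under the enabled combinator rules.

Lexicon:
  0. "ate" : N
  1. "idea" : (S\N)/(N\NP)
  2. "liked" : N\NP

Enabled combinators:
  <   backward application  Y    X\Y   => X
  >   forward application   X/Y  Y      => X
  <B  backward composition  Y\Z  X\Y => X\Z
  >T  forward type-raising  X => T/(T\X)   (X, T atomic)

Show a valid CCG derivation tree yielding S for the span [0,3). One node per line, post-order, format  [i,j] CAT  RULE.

[0,3] S   <
  [0,1] "ate" : N
  [1,3] S\N   >
    [1,2] "idea" : (S\N)/(N\NP)
    [2,3] "liked" : N\NP

[0,1] N  lex  "ate"
[1,2] (S\N)/(N\NP)  lex  "idea"
[2,3] N\NP  lex  "liked"
[1,3] S\N  >  k=2
[0,3] S  <  k=1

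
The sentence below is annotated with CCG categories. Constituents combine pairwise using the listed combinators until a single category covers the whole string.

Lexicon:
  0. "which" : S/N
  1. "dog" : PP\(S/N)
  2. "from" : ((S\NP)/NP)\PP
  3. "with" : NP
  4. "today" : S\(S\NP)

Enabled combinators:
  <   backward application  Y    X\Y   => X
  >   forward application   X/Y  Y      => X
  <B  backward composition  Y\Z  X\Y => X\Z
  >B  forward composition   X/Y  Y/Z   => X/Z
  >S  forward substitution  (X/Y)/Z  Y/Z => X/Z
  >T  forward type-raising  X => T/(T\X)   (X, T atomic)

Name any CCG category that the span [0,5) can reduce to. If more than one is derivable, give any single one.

S

[0,5] S   <
  [0,4] S\NP   >
    [0,3] (S\NP)/NP   <
      [0,2] PP   <
        [0,1] "which" : S/N
        [1,2] "dog" : PP\(S/N)
      [2,3] "from" : ((S\NP)/NP)\PP
    [3,4] "with" : NP
  [4,5] "today" : S\(S\NP)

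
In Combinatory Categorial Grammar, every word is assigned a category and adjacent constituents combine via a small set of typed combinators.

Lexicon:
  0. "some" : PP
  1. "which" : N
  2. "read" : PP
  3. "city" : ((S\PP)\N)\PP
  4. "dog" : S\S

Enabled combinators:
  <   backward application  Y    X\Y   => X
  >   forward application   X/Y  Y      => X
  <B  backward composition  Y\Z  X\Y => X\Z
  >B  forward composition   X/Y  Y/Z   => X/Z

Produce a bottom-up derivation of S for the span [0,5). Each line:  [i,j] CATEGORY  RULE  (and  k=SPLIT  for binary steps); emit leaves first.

[0,1] PP  lex  "some"
[1,2] N  lex  "which"
[2,3] PP  lex  "read"
[3,4] ((S\PP)\N)\PP  lex  "city"
[2,4] (S\PP)\N  <  k=3
[1,4] S\PP  <  k=2
[4,5] S\S  lex  "dog"
[1,5] S\PP  <B  k=4
[0,5] S  <  k=1

[0,5] S   <
  [0,1] "some" : PP
  [1,5] S\PP   <B
    [1,4] S\PP   <
      [1,2] "which" : N
      [2,4] (S\PP)\N   <
        [2,3] "read" : PP
        [3,4] "city" : ((S\PP)\N)\PP
    [4,5] "dog" : S\S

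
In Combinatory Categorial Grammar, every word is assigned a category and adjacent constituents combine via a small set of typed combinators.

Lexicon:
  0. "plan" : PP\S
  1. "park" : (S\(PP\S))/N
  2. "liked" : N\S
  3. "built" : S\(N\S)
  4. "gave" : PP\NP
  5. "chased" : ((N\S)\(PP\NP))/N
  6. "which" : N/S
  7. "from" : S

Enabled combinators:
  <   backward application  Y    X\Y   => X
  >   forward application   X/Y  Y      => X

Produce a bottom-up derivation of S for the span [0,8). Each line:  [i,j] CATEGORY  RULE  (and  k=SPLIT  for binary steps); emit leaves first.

[0,8] S   <
  [0,1] "plan" : PP\S
  [1,8] S\(PP\S)   >
    [1,2] "park" : (S\(PP\S))/N
    [2,8] N   <
      [2,4] S   <
        [2,3] "liked" : N\S
        [3,4] "built" : S\(N\S)
      [4,8] N\S   <
        [4,5] "gave" : PP\NP
        [5,8] (N\S)\(PP\NP)   >
          [5,6] "chased" : ((N\S)\(PP\NP))/N
          [6,8] N   >
            [6,7] "which" : N/S
            [7,8] "from" : S

[0,1] PP\S  lex  "plan"
[1,2] (S\(PP\S))/N  lex  "park"
[2,3] N\S  lex  "liked"
[3,4] S\(N\S)  lex  "built"
[2,4] S  <  k=3
[4,5] PP\NP  lex  "gave"
[5,6] ((N\S)\(PP\NP))/N  lex  "chased"
[6,7] N/S  lex  "which"
[7,8] S  lex  "from"
[6,8] N  >  k=7
[5,8] (N\S)\(PP\NP)  >  k=6
[4,8] N\S  <  k=5
[2,8] N  <  k=4
[1,8] S\(PP\S)  >  k=2
[0,8] S  <  k=1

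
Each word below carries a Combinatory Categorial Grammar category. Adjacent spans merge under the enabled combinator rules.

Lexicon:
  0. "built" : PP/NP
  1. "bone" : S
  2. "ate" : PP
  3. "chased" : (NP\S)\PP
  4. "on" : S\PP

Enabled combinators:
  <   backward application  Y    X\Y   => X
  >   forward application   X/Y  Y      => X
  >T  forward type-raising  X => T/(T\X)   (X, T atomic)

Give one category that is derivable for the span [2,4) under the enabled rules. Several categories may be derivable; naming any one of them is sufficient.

NP\S

[0,5] S   <
  [0,4] PP   >
    [0,1] "built" : PP/NP
    [1,4] NP   <
      [1,2] "bone" : S
      [2,4] NP\S   <
        [2,3] "ate" : PP
        [3,4] "chased" : (NP\S)\PP
  [4,5] "on" : S\PP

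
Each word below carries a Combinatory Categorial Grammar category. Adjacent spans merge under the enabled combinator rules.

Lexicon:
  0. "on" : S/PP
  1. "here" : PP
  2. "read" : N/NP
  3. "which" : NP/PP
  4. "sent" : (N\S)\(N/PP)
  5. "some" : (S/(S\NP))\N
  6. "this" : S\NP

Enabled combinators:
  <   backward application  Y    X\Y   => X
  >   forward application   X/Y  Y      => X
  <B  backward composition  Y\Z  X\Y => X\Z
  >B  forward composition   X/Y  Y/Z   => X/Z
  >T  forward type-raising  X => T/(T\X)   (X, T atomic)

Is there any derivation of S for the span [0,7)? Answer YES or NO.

YES

[0,7] S   >
  [0,6] S/(S\NP)   <
    [0,5] N   <
      [0,2] S   >
        [0,1] "on" : S/PP
        [1,2] "here" : PP
      [2,5] N\S   <
        [2,4] N/PP   >B
          [2,3] "read" : N/NP
          [3,4] "which" : NP/PP
        [4,5] "sent" : (N\S)\(N/PP)
    [5,6] "some" : (S/(S\NP))\N
  [6,7] "this" : S\NP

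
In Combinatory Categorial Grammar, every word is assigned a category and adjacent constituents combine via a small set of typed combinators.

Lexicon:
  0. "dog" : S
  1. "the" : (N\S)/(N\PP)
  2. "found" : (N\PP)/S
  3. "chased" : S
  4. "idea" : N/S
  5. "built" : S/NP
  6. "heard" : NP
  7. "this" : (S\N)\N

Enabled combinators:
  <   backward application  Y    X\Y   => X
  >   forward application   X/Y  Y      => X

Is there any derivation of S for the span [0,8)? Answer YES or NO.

YES

[0,8] S   <
  [0,4] N   <
    [0,1] "dog" : S
    [1,4] N\S   >
      [1,2] "the" : (N\S)/(N\PP)
      [2,4] N\PP   >
        [2,3] "found" : (N\PP)/S
        [3,4] "chased" : S
  [4,8] S\N   <
    [4,7] N   >
      [4,5] "idea" : N/S
      [5,7] S   >
        [5,6] "built" : S/NP
        [6,7] "heard" : NP
    [7,8] "this" : (S\N)\N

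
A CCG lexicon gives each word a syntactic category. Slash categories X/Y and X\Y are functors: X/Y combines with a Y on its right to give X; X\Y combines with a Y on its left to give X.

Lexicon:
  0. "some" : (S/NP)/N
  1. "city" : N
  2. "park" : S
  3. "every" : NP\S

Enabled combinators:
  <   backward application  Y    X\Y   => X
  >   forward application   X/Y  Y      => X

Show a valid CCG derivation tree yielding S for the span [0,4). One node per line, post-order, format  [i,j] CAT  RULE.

[0,1] (S/NP)/N  lex  "some"
[1,2] N  lex  "city"
[0,2] S/NP  >  k=1
[2,3] S  lex  "park"
[3,4] NP\S  lex  "every"
[2,4] NP  <  k=3
[0,4] S  >  k=2

[0,4] S   >
  [0,2] S/NP   >
    [0,1] "some" : (S/NP)/N
    [1,2] "city" : N
  [2,4] NP   <
    [2,3] "park" : S
    [3,4] "every" : NP\S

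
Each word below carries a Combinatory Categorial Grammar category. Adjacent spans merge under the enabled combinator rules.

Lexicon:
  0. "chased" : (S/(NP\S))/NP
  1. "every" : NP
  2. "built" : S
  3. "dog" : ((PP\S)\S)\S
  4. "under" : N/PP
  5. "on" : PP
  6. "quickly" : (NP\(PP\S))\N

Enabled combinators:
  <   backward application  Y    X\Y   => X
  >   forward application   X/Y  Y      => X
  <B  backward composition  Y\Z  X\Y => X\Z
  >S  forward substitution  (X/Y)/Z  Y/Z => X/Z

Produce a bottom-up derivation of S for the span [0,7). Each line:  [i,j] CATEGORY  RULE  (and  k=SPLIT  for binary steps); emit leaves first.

[0,7] S   >
  [0,2] S/(NP\S)   >
    [0,1] "chased" : (S/(NP\S))/NP
    [1,2] "every" : NP
  [2,7] NP\S   <B
    [2,4] (PP\S)\S   <
      [2,3] "built" : S
      [3,4] "dog" : ((PP\S)\S)\S
    [4,7] NP\(PP\S)   <
      [4,6] N   >
        [4,5] "under" : N/PP
        [5,6] "on" : PP
      [6,7] "quickly" : (NP\(PP\S))\N

[0,1] (S/(NP\S))/NP  lex  "chased"
[1,2] NP  lex  "every"
[0,2] S/(NP\S)  >  k=1
[2,3] S  lex  "built"
[3,4] ((PP\S)\S)\S  lex  "dog"
[2,4] (PP\S)\S  <  k=3
[4,5] N/PP  lex  "under"
[5,6] PP  lex  "on"
[4,6] N  >  k=5
[6,7] (NP\(PP\S))\N  lex  "quickly"
[4,7] NP\(PP\S)  <  k=6
[2,7] NP\S  <B  k=4
[0,7] S  >  k=2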